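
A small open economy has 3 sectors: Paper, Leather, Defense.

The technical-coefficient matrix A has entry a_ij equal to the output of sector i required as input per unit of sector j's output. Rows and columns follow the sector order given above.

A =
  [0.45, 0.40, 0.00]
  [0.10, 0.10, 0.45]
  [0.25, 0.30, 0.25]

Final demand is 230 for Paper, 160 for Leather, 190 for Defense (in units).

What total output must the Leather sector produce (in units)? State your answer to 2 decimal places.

x_2 = 703.38

I − A =
  [   0.55    -0.40     0.00]
  [  -0.10     0.90    -0.45]
  [  -0.25    -0.30     0.75]
Cofactors of I−A, C_ij = (−1)^(i+j)·(minor ij) (rows/columns in the sector order above):
  C_11 = (0.90)(0.75) − (-0.45)(-0.30) = 0.5400
  C_12 = −[(-0.10)(0.75) − (-0.45)(-0.25)] = 0.1875
  C_13 = (-0.10)(-0.30) − (0.90)(-0.25) = 0.2550
  C_21 = −[(-0.40)(0.75) − (0.00)(-0.30)] = 0.3000
  C_22 = (0.55)(0.75) − (0.00)(-0.25) = 0.4125
  C_23 = −[(0.55)(-0.30) − (-0.40)(-0.25)] = 0.2650
  C_31 = (-0.40)(-0.45) − (0.00)(0.90) = 0.1800
  C_32 = −[(0.55)(-0.45) − (0.00)(-0.10)] = 0.2475
  C_33 = (0.55)(0.90) − (-0.40)(-0.10) = 0.4550
det(I−A) = Σ_j (I−A)_1j·C_1j = (0.55)(0.5400) + (-0.40)(0.1875) + (0.00)(0.2550) = 0.2220
adj(I−A) = Cᵀ =
  [ 0.5400   0.3000   0.1800]
  [ 0.1875   0.4125   0.2475]
  [ 0.2550   0.2650   0.4550]
(I − A)⁻¹ = adj(I−A) / det(I−A) ≈
  [   2.4324     1.3514     0.8108]
  [   0.8446     1.8581     1.1149]
  [   1.1486     1.1937     2.0495]
x = (I − A)⁻¹ d = adj(I−A)·d / det(I−A), with det(I−A) = 0.2220:
  x_1 = (0.5400·230 + 0.3000·160 + 0.1800·190) / 0.2220 = 206.40 / 0.2220 ≈ 929.73
  x_2 = (0.1875·230 + 0.4125·160 + 0.2475·190) / 0.2220 = 156.15 / 0.2220 ≈ 703.38
  x_3 = (0.2550·230 + 0.2650·160 + 0.4550·190) / 0.2220 = 187.50 / 0.2220 ≈ 844.59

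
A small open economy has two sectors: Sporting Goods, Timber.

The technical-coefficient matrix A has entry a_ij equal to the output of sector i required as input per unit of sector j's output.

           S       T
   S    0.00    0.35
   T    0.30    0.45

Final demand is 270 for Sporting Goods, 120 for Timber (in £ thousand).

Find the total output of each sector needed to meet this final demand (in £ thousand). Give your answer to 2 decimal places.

x_S = 428.09, x_T = 451.69

I − A =
  [   1.00    -0.35]
  [  -0.30     0.55]
det(I−A) = (1.00)(0.55) − (-0.35)(-0.30) = 0.4450
adj(I−A) = [[0.55, 0.35], [0.30, 1.00]]
(I − A)⁻¹ = adj(I−A) / det(I−A) ≈
  [   1.2360     0.7865]
  [   0.6742     2.2472]
x = (I − A)⁻¹ d = adj(I−A)·d / det(I−A), with det(I−A) = 0.4450:
  x_S = (0.55·270 + 0.35·120) / 0.4450 = 190.50 / 0.4450 ≈ 428.09
  x_T = (0.30·270 + 1.00·120) / 0.4450 = 201.00 / 0.4450 ≈ 451.69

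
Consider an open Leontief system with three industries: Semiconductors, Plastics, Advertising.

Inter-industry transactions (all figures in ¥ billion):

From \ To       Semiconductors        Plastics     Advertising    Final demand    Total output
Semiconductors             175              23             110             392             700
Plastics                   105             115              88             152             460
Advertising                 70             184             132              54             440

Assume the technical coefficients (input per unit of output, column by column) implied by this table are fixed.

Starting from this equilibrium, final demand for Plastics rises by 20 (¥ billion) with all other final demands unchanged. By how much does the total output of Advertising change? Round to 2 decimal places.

Δx_A = 20.77

Technical coefficients a_ij = z_ij / X_j:
  a_SS = 175/700 = 0.25, a_PS = 105/700 = 0.15, a_AS = 70/700 = 0.10
  a_SP = 23/460 = 0.05, a_PP = 115/460 = 0.25, a_AP = 184/460 = 0.40
  a_SA = 110/440 = 0.25, a_PA = 88/440 = 0.20, a_AA = 132/440 = 0.30
I − A =
  [   0.75    -0.05    -0.25]
  [  -0.15     0.75    -0.20]
  [  -0.10    -0.40     0.70]
Cofactors of I−A, C_ij = (−1)^(i+j)·(minor ij) (rows/columns in the sector order above):
  C_11 = (0.75)(0.70) − (-0.20)(-0.40) = 0.4450
  C_12 = −[(-0.15)(0.70) − (-0.20)(-0.10)] = 0.1250
  C_13 = (-0.15)(-0.40) − (0.75)(-0.10) = 0.1350
  C_21 = −[(-0.05)(0.70) − (-0.25)(-0.40)] = 0.1350
  C_22 = (0.75)(0.70) − (-0.25)(-0.10) = 0.5000
  C_23 = −[(0.75)(-0.40) − (-0.05)(-0.10)] = 0.3050
  C_31 = (-0.05)(-0.20) − (-0.25)(0.75) = 0.1975
  C_32 = −[(0.75)(-0.20) − (-0.25)(-0.15)] = 0.1875
  C_33 = (0.75)(0.75) − (-0.05)(-0.15) = 0.5550
det(I−A) = Σ_j (I−A)_1j·C_1j = (0.75)(0.4450) + (-0.05)(0.1250) + (-0.25)(0.1350) = 0.29375
adj(I−A) = Cᵀ =
  [ 0.4450   0.1350   0.1975]
  [ 0.1250   0.5000   0.1875]
  [ 0.1350   0.3050   0.5550]
(I − A)⁻¹ = adj(I−A) / det(I−A) ≈
  [   1.5149     0.4596     0.6723]
  [   0.4255     1.7021     0.6383]
  [   0.4596     1.0383     1.8894]
Δx = (I − A)⁻¹ Δd with Δd having +20 in the Plastics component and 0 elsewhere.
So Δx_A = L_AP · (+20), where L_AP = adj(I−A)_AP / det(I−A) = 0.3050 / 0.29375.
Δx_A = 0.3050 × (+20) / 0.29375 = 6.10 / 0.29375 ≈ 20.77.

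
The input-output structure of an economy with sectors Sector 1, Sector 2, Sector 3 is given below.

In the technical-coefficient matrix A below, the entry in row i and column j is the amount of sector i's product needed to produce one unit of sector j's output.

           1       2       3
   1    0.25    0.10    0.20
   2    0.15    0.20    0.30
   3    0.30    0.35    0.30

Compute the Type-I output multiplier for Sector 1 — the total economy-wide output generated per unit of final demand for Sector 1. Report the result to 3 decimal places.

I − A =
  [   0.75    -0.10    -0.20]
  [  -0.15     0.80    -0.30]
  [  -0.30    -0.35     0.70]
Cofactors of I−A, C_ij = (−1)^(i+j)·(minor ij) (rows/columns in the sector order above):
  C_11 = (0.80)(0.70) − (-0.30)(-0.35) = 0.4550
  C_12 = −[(-0.15)(0.70) − (-0.30)(-0.30)] = 0.1950
  C_13 = (-0.15)(-0.35) − (0.80)(-0.30) = 0.2925
  C_21 = −[(-0.10)(0.70) − (-0.20)(-0.35)] = 0.1400
  C_22 = (0.75)(0.70) − (-0.20)(-0.30) = 0.4650
  C_23 = −[(0.75)(-0.35) − (-0.10)(-0.30)] = 0.2925
  C_31 = (-0.10)(-0.30) − (-0.20)(0.80) = 0.1900
  C_32 = −[(0.75)(-0.30) − (-0.20)(-0.15)] = 0.2550
  C_33 = (0.75)(0.80) − (-0.10)(-0.15) = 0.5850
det(I−A) = Σ_j (I−A)_1j·C_1j = (0.75)(0.4550) + (-0.10)(0.1950) + (-0.20)(0.2925) = 0.26325
adj(I−A) = Cᵀ =
  [ 0.4550   0.1400   0.1900]
  [ 0.1950   0.4650   0.2550]
  [ 0.2925   0.2925   0.5850]
(I − A)⁻¹ = adj(I−A) / det(I−A) ≈
  [   1.7284     0.5318     0.7217]
  [   0.7407     1.7664     0.9687]
  [   1.1111     1.1111     2.2222]
The output multiplier for sector j is the column-j sum of the Leontief inverse (I − A)⁻¹ = adj(I−A) / det(I−A).
Column 1 of adj(I−A): (0.4550, 0.1950, 0.2925); det(I−A) = 0.26325.
m_1 = (0.4550 + 0.1950 + 0.2925) / 0.26325 = 0.9425 / 0.26325 ≈ 3.580.

m_1 = 3.580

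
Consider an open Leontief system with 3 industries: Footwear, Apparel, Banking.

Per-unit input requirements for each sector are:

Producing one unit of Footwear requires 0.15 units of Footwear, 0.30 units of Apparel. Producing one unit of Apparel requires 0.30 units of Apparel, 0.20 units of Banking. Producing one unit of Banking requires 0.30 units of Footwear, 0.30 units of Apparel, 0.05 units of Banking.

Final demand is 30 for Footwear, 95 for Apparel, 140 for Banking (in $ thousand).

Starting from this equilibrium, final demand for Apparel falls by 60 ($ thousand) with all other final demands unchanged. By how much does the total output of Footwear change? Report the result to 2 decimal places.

I − A =
  [   0.85     0.00    -0.30]
  [  -0.30     0.70    -0.30]
  [   0.00    -0.20     0.95]
Cofactors of I−A, C_ij = (−1)^(i+j)·(minor ij) (rows/columns in the sector order above):
  C_11 = (0.70)(0.95) − (-0.30)(-0.20) = 0.6050
  C_12 = −[(-0.30)(0.95) − (-0.30)(0.00)] = 0.2850
  C_13 = (-0.30)(-0.20) − (0.70)(0.00) = 0.0600
  C_21 = −[(0.00)(0.95) − (-0.30)(-0.20)] = 0.0600
  C_22 = (0.85)(0.95) − (-0.30)(0.00) = 0.8075
  C_23 = −[(0.85)(-0.20) − (0.00)(0.00)] = 0.1700
  C_31 = (0.00)(-0.30) − (-0.30)(0.70) = 0.2100
  C_32 = −[(0.85)(-0.30) − (-0.30)(-0.30)] = 0.3450
  C_33 = (0.85)(0.70) − (0.00)(-0.30) = 0.5950
det(I−A) = Σ_j (I−A)_1j·C_1j = (0.85)(0.6050) + (0.00)(0.2850) + (-0.30)(0.0600) = 0.49625
adj(I−A) = Cᵀ =
  [ 0.6050   0.0600   0.2100]
  [ 0.2850   0.8075   0.3450]
  [ 0.0600   0.1700   0.5950]
(I − A)⁻¹ = adj(I−A) / det(I−A) ≈
  [   1.2191     0.1209     0.4232]
  [   0.5743     1.6272     0.6952]
  [   0.1209     0.3426     1.1990]
Δx = (I − A)⁻¹ Δd with Δd having -60 in the Apparel component and 0 elsewhere.
So Δx_F = L_FA · (-60), where L_FA = adj(I−A)_FA / det(I−A) = 0.0600 / 0.49625.
Δx_F = 0.0600 × (-60) / 0.49625 = -3.60 / 0.49625 ≈ -7.25.

Δx_F = -7.25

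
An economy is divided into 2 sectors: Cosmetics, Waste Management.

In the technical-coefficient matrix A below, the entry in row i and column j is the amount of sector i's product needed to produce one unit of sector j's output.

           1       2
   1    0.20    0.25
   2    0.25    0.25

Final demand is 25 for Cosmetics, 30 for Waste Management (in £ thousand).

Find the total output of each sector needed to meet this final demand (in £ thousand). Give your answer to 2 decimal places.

x_1 = 48.84, x_2 = 56.28

I − A =
  [   0.80    -0.25]
  [  -0.25     0.75]
det(I−A) = (0.80)(0.75) − (-0.25)(-0.25) = 0.5375
adj(I−A) = [[0.75, 0.25], [0.25, 0.80]]
(I − A)⁻¹ = adj(I−A) / det(I−A) ≈
  [   1.3953     0.4651]
  [   0.4651     1.4884]
x = (I − A)⁻¹ d = adj(I−A)·d / det(I−A), with det(I−A) = 0.5375:
  x_1 = (0.75·25 + 0.25·30) / 0.5375 = 26.25 / 0.5375 ≈ 48.84
  x_2 = (0.25·25 + 0.80·30) / 0.5375 = 30.25 / 0.5375 ≈ 56.28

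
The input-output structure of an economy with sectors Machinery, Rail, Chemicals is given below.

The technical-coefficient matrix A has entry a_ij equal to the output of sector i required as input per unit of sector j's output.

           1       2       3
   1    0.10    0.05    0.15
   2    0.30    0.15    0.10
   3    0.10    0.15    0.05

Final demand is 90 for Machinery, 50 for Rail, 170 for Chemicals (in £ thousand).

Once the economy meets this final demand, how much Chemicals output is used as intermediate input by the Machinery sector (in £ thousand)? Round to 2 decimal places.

I − A =
  [   0.90    -0.05    -0.15]
  [  -0.30     0.85    -0.10]
  [  -0.10    -0.15     0.95]
Cofactors of I−A, C_ij = (−1)^(i+j)·(minor ij) (rows/columns in the sector order above):
  C_11 = (0.85)(0.95) − (-0.10)(-0.15) = 0.7925
  C_12 = −[(-0.30)(0.95) − (-0.10)(-0.10)] = 0.2950
  C_13 = (-0.30)(-0.15) − (0.85)(-0.10) = 0.1300
  C_21 = −[(-0.05)(0.95) − (-0.15)(-0.15)] = 0.0700
  C_22 = (0.90)(0.95) − (-0.15)(-0.10) = 0.8400
  C_23 = −[(0.90)(-0.15) − (-0.05)(-0.10)] = 0.1400
  C_31 = (-0.05)(-0.10) − (-0.15)(0.85) = 0.1325
  C_32 = −[(0.90)(-0.10) − (-0.15)(-0.30)] = 0.1350
  C_33 = (0.90)(0.85) − (-0.05)(-0.30) = 0.7500
det(I−A) = Σ_j (I−A)_1j·C_1j = (0.90)(0.7925) + (-0.05)(0.2950) + (-0.15)(0.1300) = 0.6790
adj(I−A) = Cᵀ =
  [ 0.7925   0.0700   0.1325]
  [ 0.2950   0.8400   0.1350]
  [ 0.1300   0.1400   0.7500]
(I − A)⁻¹ = adj(I−A) / det(I−A) ≈
  [   1.1672     0.1031     0.1951]
  [   0.4345     1.2371     0.1988]
  [   0.1915     0.2062     1.1046]
First solve x = (I − A)⁻¹ d = adj(I−A)·d / det(I−A); in particular x_1 = (0.7925·90 + 0.0700·50 + 0.1325·170) / 0.6790 = 97.35 / 0.6790 ≈ 143.3726.
Intermediate flow from 3 to 1: z_31 = a_31 · x_1 = 0.10 × 97.35 / 0.6790 = 9.735 / 0.6790 ≈ 14.34.

z_31 = 14.34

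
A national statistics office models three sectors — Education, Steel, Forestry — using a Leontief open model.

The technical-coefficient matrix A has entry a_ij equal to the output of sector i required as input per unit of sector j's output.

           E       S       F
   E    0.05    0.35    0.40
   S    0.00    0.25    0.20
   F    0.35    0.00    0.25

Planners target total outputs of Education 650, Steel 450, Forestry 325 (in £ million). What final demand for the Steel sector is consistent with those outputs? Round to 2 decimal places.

I − A =
  [   0.95    -0.35    -0.40]
  [   0.00     0.75    -0.20]
  [  -0.35     0.00     0.75]
d = (I − A) x:
  d_E = (+0.95)·650 + (-0.35)·450 + (-0.40)·325 = 330.00
  d_S = (+0.00)·650 + (+0.75)·450 + (-0.20)·325 = 272.50
  d_F = (-0.35)·650 + (+0.00)·450 + (+0.75)·325 = 16.25

d_S = 272.50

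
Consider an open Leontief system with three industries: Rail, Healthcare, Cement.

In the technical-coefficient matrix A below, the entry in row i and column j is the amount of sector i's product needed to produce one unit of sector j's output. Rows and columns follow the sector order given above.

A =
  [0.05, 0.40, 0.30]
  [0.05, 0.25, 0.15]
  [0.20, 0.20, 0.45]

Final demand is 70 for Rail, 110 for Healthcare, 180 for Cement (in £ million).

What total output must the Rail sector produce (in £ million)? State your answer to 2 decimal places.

x_R = 372.38

I − A =
  [   0.95    -0.40    -0.30]
  [  -0.05     0.75    -0.15]
  [  -0.20    -0.20     0.55]
Cofactors of I−A, C_ij = (−1)^(i+j)·(minor ij) (rows/columns in the sector order above):
  C_11 = (0.75)(0.55) − (-0.15)(-0.20) = 0.3825
  C_12 = −[(-0.05)(0.55) − (-0.15)(-0.20)] = 0.0575
  C_13 = (-0.05)(-0.20) − (0.75)(-0.20) = 0.1600
  C_21 = −[(-0.40)(0.55) − (-0.30)(-0.20)] = 0.2800
  C_22 = (0.95)(0.55) − (-0.30)(-0.20) = 0.4625
  C_23 = −[(0.95)(-0.20) − (-0.40)(-0.20)] = 0.2700
  C_31 = (-0.40)(-0.15) − (-0.30)(0.75) = 0.2850
  C_32 = −[(0.95)(-0.15) − (-0.30)(-0.05)] = 0.1575
  C_33 = (0.95)(0.75) − (-0.40)(-0.05) = 0.6925
det(I−A) = Σ_j (I−A)_1j·C_1j = (0.95)(0.3825) + (-0.40)(0.0575) + (-0.30)(0.1600) = 0.292375
adj(I−A) = Cᵀ =
  [ 0.3825   0.2800   0.2850]
  [ 0.0575   0.4625   0.1575]
  [ 0.1600   0.2700   0.6925]
(I − A)⁻¹ = adj(I−A) / det(I−A) ≈
  [   1.3083     0.9577     0.9748]
  [   0.1967     1.5819     0.5387]
  [   0.5472     0.9235     2.3685]
x = (I − A)⁻¹ d = adj(I−A)·d / det(I−A), with det(I−A) = 0.292375:
  x_R = (0.3825·70 + 0.2800·110 + 0.2850·180) / 0.292375 = 108.875 / 0.292375 ≈ 372.38
  x_H = (0.0575·70 + 0.4625·110 + 0.1575·180) / 0.292375 = 83.25 / 0.292375 ≈ 284.74
  x_C = (0.1600·70 + 0.2700·110 + 0.6925·180) / 0.292375 = 165.55 / 0.292375 ≈ 566.22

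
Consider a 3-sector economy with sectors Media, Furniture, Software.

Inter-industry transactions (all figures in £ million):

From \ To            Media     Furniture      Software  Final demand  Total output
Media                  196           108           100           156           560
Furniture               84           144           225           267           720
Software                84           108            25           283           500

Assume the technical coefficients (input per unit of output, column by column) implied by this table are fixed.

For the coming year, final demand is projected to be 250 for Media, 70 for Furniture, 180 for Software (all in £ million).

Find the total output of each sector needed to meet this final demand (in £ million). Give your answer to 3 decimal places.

Technical coefficients a_ij = z_ij / X_j:
  a_MM = 196/560 = 0.35, a_FM = 84/560 = 0.15, a_SM = 84/560 = 0.15
  a_MF = 108/720 = 0.15, a_FF = 144/720 = 0.20, a_SF = 108/720 = 0.15
  a_MS = 100/500 = 0.20, a_FS = 225/500 = 0.45, a_SS = 25/500 = 0.05
I − A =
  [   0.65    -0.15    -0.20]
  [  -0.15     0.80    -0.45]
  [  -0.15    -0.15     0.95]
Cofactors of I−A, C_ij = (−1)^(i+j)·(minor ij) (rows/columns in the sector order above):
  C_11 = (0.80)(0.95) − (-0.45)(-0.15) = 0.6925
  C_12 = −[(-0.15)(0.95) − (-0.45)(-0.15)] = 0.2100
  C_13 = (-0.15)(-0.15) − (0.80)(-0.15) = 0.1425
  C_21 = −[(-0.15)(0.95) − (-0.20)(-0.15)] = 0.1725
  C_22 = (0.65)(0.95) − (-0.20)(-0.15) = 0.5875
  C_23 = −[(0.65)(-0.15) − (-0.15)(-0.15)] = 0.1200
  C_31 = (-0.15)(-0.45) − (-0.20)(0.80) = 0.2275
  C_32 = −[(0.65)(-0.45) − (-0.20)(-0.15)] = 0.3225
  C_33 = (0.65)(0.80) − (-0.15)(-0.15) = 0.4975
det(I−A) = Σ_j (I−A)_1j·C_1j = (0.65)(0.6925) + (-0.15)(0.2100) + (-0.20)(0.1425) = 0.390125
adj(I−A) = Cᵀ =
  [ 0.6925   0.1725   0.2275]
  [ 0.2100   0.5875   0.3225]
  [ 0.1425   0.1200   0.4975]
(I − A)⁻¹ = adj(I−A) / det(I−A) ≈
  [   1.7751     0.4422     0.5831]
  [   0.5383     1.5059     0.8267]
  [   0.3653     0.3076     1.2752]
x = (I − A)⁻¹ d = adj(I−A)·d / det(I−A), with det(I−A) = 0.390125:
  x_M = (0.6925·250 + 0.1725·70 + 0.2275·180) / 0.390125 = 226.15 / 0.390125 ≈ 579.686
  x_F = (0.2100·250 + 0.5875·70 + 0.3225·180) / 0.390125 = 151.675 / 0.390125 ≈ 388.786
  x_S = (0.1425·250 + 0.1200·70 + 0.4975·180) / 0.390125 = 133.575 / 0.390125 ≈ 342.390

x_M = 579.686, x_F = 388.786, x_S = 342.390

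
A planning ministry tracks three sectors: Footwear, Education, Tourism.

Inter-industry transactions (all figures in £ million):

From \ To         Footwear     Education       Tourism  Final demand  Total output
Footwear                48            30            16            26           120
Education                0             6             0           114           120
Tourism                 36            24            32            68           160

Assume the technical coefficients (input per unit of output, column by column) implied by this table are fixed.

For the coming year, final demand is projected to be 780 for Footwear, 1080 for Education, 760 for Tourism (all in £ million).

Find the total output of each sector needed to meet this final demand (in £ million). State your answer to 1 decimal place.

Technical coefficients a_ij = z_ij / X_j:
  a_FF = 48/120 = 0.40, a_EF = 0/120 = 0.00, a_TF = 36/120 = 0.30
  a_FE = 30/120 = 0.25, a_EE = 6/120 = 0.05, a_TE = 24/120 = 0.20
  a_FT = 16/160 = 0.10, a_ET = 0/160 = 0.00, a_TT = 32/160 = 0.20
I − A =
  [   0.60    -0.25    -0.10]
  [   0.00     0.95     0.00]
  [  -0.30    -0.20     0.80]
Cofactors of I−A, C_ij = (−1)^(i+j)·(minor ij) (rows/columns in the sector order above):
  C_11 = (0.95)(0.80) − (0.00)(-0.20) = 0.7600
  C_12 = −[(0.00)(0.80) − (0.00)(-0.30)] = 0.0000
  C_13 = (0.00)(-0.20) − (0.95)(-0.30) = 0.2850
  C_21 = −[(-0.25)(0.80) − (-0.10)(-0.20)] = 0.2200
  C_22 = (0.60)(0.80) − (-0.10)(-0.30) = 0.4500
  C_23 = −[(0.60)(-0.20) − (-0.25)(-0.30)] = 0.1950
  C_31 = (-0.25)(0.00) − (-0.10)(0.95) = 0.0950
  C_32 = −[(0.60)(0.00) − (-0.10)(0.00)] = 0.0000
  C_33 = (0.60)(0.95) − (-0.25)(0.00) = 0.5700
det(I−A) = Σ_j (I−A)_1j·C_1j = (0.60)(0.7600) + (-0.25)(0.0000) + (-0.10)(0.2850) = 0.4275
adj(I−A) = Cᵀ =
  [ 0.7600   0.2200   0.0950]
  [ 0.0000   0.4500   0.0000]
  [ 0.2850   0.1950   0.5700]
(I − A)⁻¹ = adj(I−A) / det(I−A) ≈
  [   1.7778     0.5146     0.2222]
  [   0.0000     1.0526     0.0000]
  [   0.6667     0.4561     1.3333]
x = (I − A)⁻¹ d = adj(I−A)·d / det(I−A), with det(I−A) = 0.4275:
  x_F = (0.7600·780 + 0.2200·1080 + 0.0950·760) / 0.4275 = 902.60 / 0.4275 ≈ 2111.3
  x_E = (0.0000·780 + 0.4500·1080 + 0.0000·760) / 0.4275 = 486.00 / 0.4275 ≈ 1136.8
  x_T = (0.2850·780 + 0.1950·1080 + 0.5700·760) / 0.4275 = 866.10 / 0.4275 ≈ 2026.0

x_F = 2111.3, x_E = 1136.8, x_T = 2026.0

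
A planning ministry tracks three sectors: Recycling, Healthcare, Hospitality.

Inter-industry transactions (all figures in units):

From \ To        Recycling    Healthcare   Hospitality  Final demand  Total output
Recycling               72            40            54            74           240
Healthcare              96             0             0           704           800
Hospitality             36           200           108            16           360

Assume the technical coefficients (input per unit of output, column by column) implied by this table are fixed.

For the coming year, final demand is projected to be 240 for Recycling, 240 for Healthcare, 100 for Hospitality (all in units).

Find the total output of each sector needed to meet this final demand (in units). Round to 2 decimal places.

x_1 = 457.01, x_2 = 422.81, x_3 = 391.79

Technical coefficients a_ij = z_ij / X_j:
  a_11 = 72/240 = 0.30, a_21 = 96/240 = 0.40, a_31 = 36/240 = 0.15
  a_12 = 40/800 = 0.05, a_22 = 0/800 = 0.00, a_32 = 200/800 = 0.25
  a_13 = 54/360 = 0.15, a_23 = 0/360 = 0.00, a_33 = 108/360 = 0.30
I − A =
  [   0.70    -0.05    -0.15]
  [  -0.40     1.00     0.00]
  [  -0.15    -0.25     0.70]
Cofactors of I−A, C_ij = (−1)^(i+j)·(minor ij) (rows/columns in the sector order above):
  C_11 = (1.00)(0.70) − (0.00)(-0.25) = 0.7000
  C_12 = −[(-0.40)(0.70) − (0.00)(-0.15)] = 0.2800
  C_13 = (-0.40)(-0.25) − (1.00)(-0.15) = 0.2500
  C_21 = −[(-0.05)(0.70) − (-0.15)(-0.25)] = 0.0725
  C_22 = (0.70)(0.70) − (-0.15)(-0.15) = 0.4675
  C_23 = −[(0.70)(-0.25) − (-0.05)(-0.15)] = 0.1825
  C_31 = (-0.05)(0.00) − (-0.15)(1.00) = 0.1500
  C_32 = −[(0.70)(0.00) − (-0.15)(-0.40)] = 0.0600
  C_33 = (0.70)(1.00) − (-0.05)(-0.40) = 0.6800
det(I−A) = Σ_j (I−A)_1j·C_1j = (0.70)(0.7000) + (-0.05)(0.2800) + (-0.15)(0.2500) = 0.4385
adj(I−A) = Cᵀ =
  [ 0.7000   0.0725   0.1500]
  [ 0.2800   0.4675   0.0600]
  [ 0.2500   0.1825   0.6800]
(I − A)⁻¹ = adj(I−A) / det(I−A) ≈
  [   1.5964     0.1653     0.3421]
  [   0.6385     1.0661     0.1368]
  [   0.5701     0.4162     1.5507]
x = (I − A)⁻¹ d = adj(I−A)·d / det(I−A), with det(I−A) = 0.4385:
  x_1 = (0.7000·240 + 0.0725·240 + 0.1500·100) / 0.4385 = 200.40 / 0.4385 ≈ 457.01
  x_2 = (0.2800·240 + 0.4675·240 + 0.0600·100) / 0.4385 = 185.40 / 0.4385 ≈ 422.81
  x_3 = (0.2500·240 + 0.1825·240 + 0.6800·100) / 0.4385 = 171.80 / 0.4385 ≈ 391.79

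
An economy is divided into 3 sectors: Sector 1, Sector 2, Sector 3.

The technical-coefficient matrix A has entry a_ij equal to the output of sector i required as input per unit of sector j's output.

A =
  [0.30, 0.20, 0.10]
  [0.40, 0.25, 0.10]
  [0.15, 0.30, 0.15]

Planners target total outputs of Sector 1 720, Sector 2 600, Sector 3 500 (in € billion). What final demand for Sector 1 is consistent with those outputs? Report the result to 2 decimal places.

d_1 = 334.00

I − A =
  [   0.70    -0.20    -0.10]
  [  -0.40     0.75    -0.10]
  [  -0.15    -0.30     0.85]
d = (I − A) x:
  d_1 = (+0.70)·720 + (-0.20)·600 + (-0.10)·500 = 334.00
  d_2 = (-0.40)·720 + (+0.75)·600 + (-0.10)·500 = 112.00
  d_3 = (-0.15)·720 + (-0.30)·600 + (+0.85)·500 = 137.00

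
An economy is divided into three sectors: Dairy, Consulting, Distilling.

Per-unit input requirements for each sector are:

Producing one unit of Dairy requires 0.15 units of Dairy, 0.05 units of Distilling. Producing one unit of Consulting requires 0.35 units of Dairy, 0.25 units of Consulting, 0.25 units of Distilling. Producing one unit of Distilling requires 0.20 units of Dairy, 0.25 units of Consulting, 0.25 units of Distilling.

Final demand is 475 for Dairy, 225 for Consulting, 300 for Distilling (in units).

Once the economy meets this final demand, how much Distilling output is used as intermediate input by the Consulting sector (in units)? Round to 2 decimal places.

z_32 = 127.61

I − A =
  [   0.85    -0.35    -0.20]
  [   0.00     0.75    -0.25]
  [  -0.05    -0.25     0.75]
Cofactors of I−A, C_ij = (−1)^(i+j)·(minor ij) (rows/columns in the sector order above):
  C_11 = (0.75)(0.75) − (-0.25)(-0.25) = 0.5000
  C_12 = −[(0.00)(0.75) − (-0.25)(-0.05)] = 0.0125
  C_13 = (0.00)(-0.25) − (0.75)(-0.05) = 0.0375
  C_21 = −[(-0.35)(0.75) − (-0.20)(-0.25)] = 0.3125
  C_22 = (0.85)(0.75) − (-0.20)(-0.05) = 0.6275
  C_23 = −[(0.85)(-0.25) − (-0.35)(-0.05)] = 0.2300
  C_31 = (-0.35)(-0.25) − (-0.20)(0.75) = 0.2375
  C_32 = −[(0.85)(-0.25) − (-0.20)(0.00)] = 0.2125
  C_33 = (0.85)(0.75) − (-0.35)(0.00) = 0.6375
det(I−A) = Σ_j (I−A)_1j·C_1j = (0.85)(0.5000) + (-0.35)(0.0125) + (-0.20)(0.0375) = 0.413125
adj(I−A) = Cᵀ =
  [ 0.5000   0.3125   0.2375]
  [ 0.0125   0.6275   0.2125]
  [ 0.0375   0.2300   0.6375]
(I − A)⁻¹ = adj(I−A) / det(I−A) ≈
  [   1.2103     0.7564     0.5749]
  [   0.0303     1.5189     0.5144]
  [   0.0908     0.5567     1.5431]
First solve x = (I − A)⁻¹ d = adj(I−A)·d / det(I−A); in particular x_2 = (0.0125·475 + 0.6275·225 + 0.2125·300) / 0.413125 = 210.875 / 0.413125 ≈ 510.4387.
Intermediate flow from 3 to 2: z_32 = a_32 · x_2 = 0.25 × 210.875 / 0.413125 = 52.71875 / 0.413125 ≈ 127.61.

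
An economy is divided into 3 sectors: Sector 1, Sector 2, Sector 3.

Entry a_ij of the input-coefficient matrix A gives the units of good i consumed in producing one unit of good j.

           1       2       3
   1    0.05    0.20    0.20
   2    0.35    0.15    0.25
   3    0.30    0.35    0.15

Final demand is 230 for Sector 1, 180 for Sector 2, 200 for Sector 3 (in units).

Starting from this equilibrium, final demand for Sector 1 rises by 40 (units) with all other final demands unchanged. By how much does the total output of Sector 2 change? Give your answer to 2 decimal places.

Δx_2 = 32.87

I − A =
  [   0.95    -0.20    -0.20]
  [  -0.35     0.85    -0.25]
  [  -0.30    -0.35     0.85]
Cofactors of I−A, C_ij = (−1)^(i+j)·(minor ij) (rows/columns in the sector order above):
  C_11 = (0.85)(0.85) − (-0.25)(-0.35) = 0.6350
  C_12 = −[(-0.35)(0.85) − (-0.25)(-0.30)] = 0.3725
  C_13 = (-0.35)(-0.35) − (0.85)(-0.30) = 0.3775
  C_21 = −[(-0.20)(0.85) − (-0.20)(-0.35)] = 0.2400
  C_22 = (0.95)(0.85) − (-0.20)(-0.30) = 0.7475
  C_23 = −[(0.95)(-0.35) − (-0.20)(-0.30)] = 0.3925
  C_31 = (-0.20)(-0.25) − (-0.20)(0.85) = 0.2200
  C_32 = −[(0.95)(-0.25) − (-0.20)(-0.35)] = 0.3075
  C_33 = (0.95)(0.85) − (-0.20)(-0.35) = 0.7375
det(I−A) = Σ_j (I−A)_1j·C_1j = (0.95)(0.6350) + (-0.20)(0.3725) + (-0.20)(0.3775) = 0.45325
adj(I−A) = Cᵀ =
  [ 0.6350   0.2400   0.2200]
  [ 0.3725   0.7475   0.3075]
  [ 0.3775   0.3925   0.7375]
(I − A)⁻¹ = adj(I−A) / det(I−A) ≈
  [   1.4010     0.5295     0.4854]
  [   0.8218     1.6492     0.6784]
  [   0.8329     0.8660     1.6271]
Δx = (I − A)⁻¹ Δd with Δd having +40 in the Sector 1 component and 0 elsewhere.
So Δx_2 = L_21 · (+40), where L_21 = adj(I−A)_21 / det(I−A) = 0.3725 / 0.45325.
Δx_2 = 0.3725 × (+40) / 0.45325 = 14.90 / 0.45325 ≈ 32.87.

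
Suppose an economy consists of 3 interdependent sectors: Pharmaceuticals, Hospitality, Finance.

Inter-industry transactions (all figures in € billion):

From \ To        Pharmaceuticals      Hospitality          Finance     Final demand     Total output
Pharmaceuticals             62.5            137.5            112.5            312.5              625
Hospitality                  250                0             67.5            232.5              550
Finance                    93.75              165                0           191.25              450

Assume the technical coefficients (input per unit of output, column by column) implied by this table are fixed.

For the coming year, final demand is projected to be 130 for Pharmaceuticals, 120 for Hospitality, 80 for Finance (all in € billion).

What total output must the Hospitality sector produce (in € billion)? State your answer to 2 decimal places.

Technical coefficients a_ij = z_ij / X_j:
  a_PP = 62.5/625 = 0.10, a_HP = 250/625 = 0.40, a_FP = 93.75/625 = 0.15
  a_PH = 137.5/550 = 0.25, a_HH = 0/550 = 0.00, a_FH = 165/550 = 0.30
  a_PF = 112.5/450 = 0.25, a_HF = 67.5/450 = 0.15, a_FF = 0/450 = 0.00
I − A =
  [   0.90    -0.25    -0.25]
  [  -0.40     1.00    -0.15]
  [  -0.15    -0.30     1.00]
Cofactors of I−A, C_ij = (−1)^(i+j)·(minor ij) (rows/columns in the sector order above):
  C_11 = (1.00)(1.00) − (-0.15)(-0.30) = 0.9550
  C_12 = −[(-0.40)(1.00) − (-0.15)(-0.15)] = 0.4225
  C_13 = (-0.40)(-0.30) − (1.00)(-0.15) = 0.2700
  C_21 = −[(-0.25)(1.00) − (-0.25)(-0.30)] = 0.3250
  C_22 = (0.90)(1.00) − (-0.25)(-0.15) = 0.8625
  C_23 = −[(0.90)(-0.30) − (-0.25)(-0.15)] = 0.3075
  C_31 = (-0.25)(-0.15) − (-0.25)(1.00) = 0.2875
  C_32 = −[(0.90)(-0.15) − (-0.25)(-0.40)] = 0.2350
  C_33 = (0.90)(1.00) − (-0.25)(-0.40) = 0.8000
det(I−A) = Σ_j (I−A)_1j·C_1j = (0.90)(0.9550) + (-0.25)(0.4225) + (-0.25)(0.2700) = 0.686375
adj(I−A) = Cᵀ =
  [ 0.9550   0.3250   0.2875]
  [ 0.4225   0.8625   0.2350]
  [ 0.2700   0.3075   0.8000]
(I − A)⁻¹ = adj(I−A) / det(I−A) ≈
  [   1.3914     0.4735     0.4189]
  [   0.6156     1.2566     0.3424]
  [   0.3934     0.4480     1.1655]
x = (I − A)⁻¹ d = adj(I−A)·d / det(I−A), with det(I−A) = 0.686375:
  x_P = (0.9550·130 + 0.3250·120 + 0.2875·80) / 0.686375 = 186.15 / 0.686375 ≈ 271.21
  x_H = (0.4225·130 + 0.8625·120 + 0.2350·80) / 0.686375 = 177.225 / 0.686375 ≈ 258.20
  x_F = (0.2700·130 + 0.3075·120 + 0.8000·80) / 0.686375 = 136.00 / 0.686375 ≈ 198.14

x_H = 258.20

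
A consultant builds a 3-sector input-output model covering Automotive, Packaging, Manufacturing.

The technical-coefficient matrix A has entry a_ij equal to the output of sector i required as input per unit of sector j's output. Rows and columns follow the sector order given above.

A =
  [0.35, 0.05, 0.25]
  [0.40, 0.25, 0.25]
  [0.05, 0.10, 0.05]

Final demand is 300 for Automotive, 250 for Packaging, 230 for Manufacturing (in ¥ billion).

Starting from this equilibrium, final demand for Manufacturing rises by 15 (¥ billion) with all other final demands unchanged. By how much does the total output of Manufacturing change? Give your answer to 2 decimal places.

Δx_M = 17.19

I − A =
  [   0.65    -0.05    -0.25]
  [  -0.40     0.75    -0.25]
  [  -0.05    -0.10     0.95]
Cofactors of I−A, C_ij = (−1)^(i+j)·(minor ij) (rows/columns in the sector order above):
  C_11 = (0.75)(0.95) − (-0.25)(-0.10) = 0.6875
  C_12 = −[(-0.40)(0.95) − (-0.25)(-0.05)] = 0.3925
  C_13 = (-0.40)(-0.10) − (0.75)(-0.05) = 0.0775
  C_21 = −[(-0.05)(0.95) − (-0.25)(-0.10)] = 0.0725
  C_22 = (0.65)(0.95) − (-0.25)(-0.05) = 0.6050
  C_23 = −[(0.65)(-0.10) − (-0.05)(-0.05)] = 0.0675
  C_31 = (-0.05)(-0.25) − (-0.25)(0.75) = 0.2000
  C_32 = −[(0.65)(-0.25) − (-0.25)(-0.40)] = 0.2625
  C_33 = (0.65)(0.75) − (-0.05)(-0.40) = 0.4675
det(I−A) = Σ_j (I−A)_1j·C_1j = (0.65)(0.6875) + (-0.05)(0.3925) + (-0.25)(0.0775) = 0.407875
adj(I−A) = Cᵀ =
  [ 0.6875   0.0725   0.2000]
  [ 0.3925   0.6050   0.2625]
  [ 0.0775   0.0675   0.4675]
(I − A)⁻¹ = adj(I−A) / det(I−A) ≈
  [   1.6856     0.1778     0.4903]
  [   0.9623     1.4833     0.6436]
  [   0.1900     0.1655     1.1462]
Δx = (I − A)⁻¹ Δd with Δd having +15 in the Manufacturing component and 0 elsewhere.
So Δx_M = L_MM · (+15), where L_MM = adj(I−A)_MM / det(I−A) = 0.4675 / 0.407875.
Δx_M = 0.4675 × (+15) / 0.407875 = 7.0125 / 0.407875 ≈ 17.19.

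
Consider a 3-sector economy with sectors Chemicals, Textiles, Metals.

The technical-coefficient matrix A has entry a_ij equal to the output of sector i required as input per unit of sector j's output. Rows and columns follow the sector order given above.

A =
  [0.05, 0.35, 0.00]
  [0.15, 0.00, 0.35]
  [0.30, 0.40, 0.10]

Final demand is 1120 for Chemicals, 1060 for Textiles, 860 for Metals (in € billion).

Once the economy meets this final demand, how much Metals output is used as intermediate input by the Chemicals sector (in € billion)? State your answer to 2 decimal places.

I − A =
  [   0.95    -0.35     0.00]
  [  -0.15     1.00    -0.35]
  [  -0.30    -0.40     0.90]
Cofactors of I−A, C_ij = (−1)^(i+j)·(minor ij) (rows/columns in the sector order above):
  C_11 = (1.00)(0.90) − (-0.35)(-0.40) = 0.7600
  C_12 = −[(-0.15)(0.90) − (-0.35)(-0.30)] = 0.2400
  C_13 = (-0.15)(-0.40) − (1.00)(-0.30) = 0.3600
  C_21 = −[(-0.35)(0.90) − (0.00)(-0.40)] = 0.3150
  C_22 = (0.95)(0.90) − (0.00)(-0.30) = 0.8550
  C_23 = −[(0.95)(-0.40) − (-0.35)(-0.30)] = 0.4850
  C_31 = (-0.35)(-0.35) − (0.00)(1.00) = 0.1225
  C_32 = −[(0.95)(-0.35) − (0.00)(-0.15)] = 0.3325
  C_33 = (0.95)(1.00) − (-0.35)(-0.15) = 0.8975
det(I−A) = Σ_j (I−A)_1j·C_1j = (0.95)(0.7600) + (-0.35)(0.2400) + (0.00)(0.3600) = 0.6380
adj(I−A) = Cᵀ =
  [ 0.7600   0.3150   0.1225]
  [ 0.2400   0.8550   0.3325]
  [ 0.3600   0.4850   0.8975]
(I − A)⁻¹ = adj(I−A) / det(I−A) ≈
  [   1.1912     0.4937     0.1920]
  [   0.3762     1.3401     0.5212]
  [   0.5643     0.7602     1.4067]
First solve x = (I − A)⁻¹ d = adj(I−A)·d / det(I−A); in particular x_1 = (0.7600·1120 + 0.3150·1060 + 0.1225·860) / 0.6380 = 1290.45 / 0.6380 ≈ 2022.6489.
Intermediate flow from 3 to 1: z_31 = a_31 · x_1 = 0.30 × 1290.45 / 0.6380 = 387.135 / 0.6380 ≈ 606.79.

z_31 = 606.79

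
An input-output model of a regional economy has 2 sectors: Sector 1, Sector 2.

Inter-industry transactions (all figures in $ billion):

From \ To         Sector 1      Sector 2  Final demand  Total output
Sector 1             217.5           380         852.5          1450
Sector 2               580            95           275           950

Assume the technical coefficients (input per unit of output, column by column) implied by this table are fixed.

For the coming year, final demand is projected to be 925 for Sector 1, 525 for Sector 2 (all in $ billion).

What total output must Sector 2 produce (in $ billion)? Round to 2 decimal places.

Technical coefficients a_ij = z_ij / X_j:
  a_11 = 217.5/1450 = 0.15, a_21 = 580/1450 = 0.40
  a_12 = 380/950 = 0.40, a_22 = 95/950 = 0.10
I − A =
  [   0.85    -0.40]
  [  -0.40     0.90]
det(I−A) = (0.85)(0.90) − (-0.40)(-0.40) = 0.6050
adj(I−A) = [[0.90, 0.40], [0.40, 0.85]]
(I − A)⁻¹ = adj(I−A) / det(I−A) ≈
  [   1.4876     0.6612]
  [   0.6612     1.4050]
x = (I − A)⁻¹ d = adj(I−A)·d / det(I−A), with det(I−A) = 0.6050:
  x_1 = (0.90·925 + 0.40·525) / 0.6050 = 1042.50 / 0.6050 ≈ 1723.14
  x_2 = (0.40·925 + 0.85·525) / 0.6050 = 816.25 / 0.6050 ≈ 1349.17

x_2 = 1349.17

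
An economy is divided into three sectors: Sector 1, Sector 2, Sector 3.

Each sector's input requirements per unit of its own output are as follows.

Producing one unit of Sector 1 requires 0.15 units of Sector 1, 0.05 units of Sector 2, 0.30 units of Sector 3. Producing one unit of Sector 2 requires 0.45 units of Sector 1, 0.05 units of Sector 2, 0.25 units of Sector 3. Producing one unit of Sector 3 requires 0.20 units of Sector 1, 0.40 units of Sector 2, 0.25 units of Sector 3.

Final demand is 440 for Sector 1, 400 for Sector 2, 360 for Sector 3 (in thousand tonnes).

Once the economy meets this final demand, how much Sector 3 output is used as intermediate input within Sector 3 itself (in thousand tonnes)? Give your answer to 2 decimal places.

I − A =
  [   0.85    -0.45    -0.20]
  [  -0.05     0.95    -0.40]
  [  -0.30    -0.25     0.75]
Cofactors of I−A, C_ij = (−1)^(i+j)·(minor ij) (rows/columns in the sector order above):
  C_11 = (0.95)(0.75) − (-0.40)(-0.25) = 0.6125
  C_12 = −[(-0.05)(0.75) − (-0.40)(-0.30)] = 0.1575
  C_13 = (-0.05)(-0.25) − (0.95)(-0.30) = 0.2975
  C_21 = −[(-0.45)(0.75) − (-0.20)(-0.25)] = 0.3875
  C_22 = (0.85)(0.75) − (-0.20)(-0.30) = 0.5775
  C_23 = −[(0.85)(-0.25) − (-0.45)(-0.30)] = 0.3475
  C_31 = (-0.45)(-0.40) − (-0.20)(0.95) = 0.3700
  C_32 = −[(0.85)(-0.40) − (-0.20)(-0.05)] = 0.3500
  C_33 = (0.85)(0.95) − (-0.45)(-0.05) = 0.7850
det(I−A) = Σ_j (I−A)_1j·C_1j = (0.85)(0.6125) + (-0.45)(0.1575) + (-0.20)(0.2975) = 0.39025
adj(I−A) = Cᵀ =
  [ 0.6125   0.3875   0.3700]
  [ 0.1575   0.5775   0.3500]
  [ 0.2975   0.3475   0.7850]
(I − A)⁻¹ = adj(I−A) / det(I−A) ≈
  [   1.5695     0.9930     0.9481]
  [   0.4036     1.4798     0.8969]
  [   0.7623     0.8905     2.0115]
First solve x = (I − A)⁻¹ d = adj(I−A)·d / det(I−A); in particular x_3 = (0.2975·440 + 0.3475·400 + 0.7850·360) / 0.39025 = 552.50 / 0.39025 ≈ 1415.7591.
Intermediate flow from 3 to 3: z_33 = a_33 · x_3 = 0.25 × 552.50 / 0.39025 = 138.125 / 0.39025 ≈ 353.94.

z_33 = 353.94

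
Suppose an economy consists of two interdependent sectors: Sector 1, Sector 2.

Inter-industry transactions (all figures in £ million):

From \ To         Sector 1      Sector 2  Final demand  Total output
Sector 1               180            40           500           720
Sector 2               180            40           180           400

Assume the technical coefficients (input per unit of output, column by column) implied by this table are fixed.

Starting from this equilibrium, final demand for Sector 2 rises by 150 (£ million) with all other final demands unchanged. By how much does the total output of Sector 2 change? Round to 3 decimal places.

Δx_2 = 173.077

Technical coefficients a_ij = z_ij / X_j:
  a_11 = 180/720 = 0.25, a_21 = 180/720 = 0.25
  a_12 = 40/400 = 0.10, a_22 = 40/400 = 0.10
I − A =
  [   0.75    -0.10]
  [  -0.25     0.90]
det(I−A) = (0.75)(0.90) − (-0.10)(-0.25) = 0.6500
adj(I−A) = [[0.90, 0.10], [0.25, 0.75]]
(I − A)⁻¹ = adj(I−A) / det(I−A) ≈
  [   1.3846     0.1538]
  [   0.3846     1.1538]
Δx = (I − A)⁻¹ Δd with Δd having +150 in the Sector 2 component and 0 elsewhere.
So Δx_2 = L_22 · (+150), where L_22 = adj(I−A)_22 / det(I−A) = 0.75 / 0.6500.
Δx_2 = 0.75 × (+150) / 0.6500 = 112.50 / 0.6500 ≈ 173.077.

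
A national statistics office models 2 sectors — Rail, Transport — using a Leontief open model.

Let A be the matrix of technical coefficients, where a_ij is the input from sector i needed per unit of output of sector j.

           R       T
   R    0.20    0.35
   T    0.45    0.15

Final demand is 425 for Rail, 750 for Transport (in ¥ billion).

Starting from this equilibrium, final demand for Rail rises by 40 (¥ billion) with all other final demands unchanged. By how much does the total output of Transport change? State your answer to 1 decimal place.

Δx_T = 34.4

I − A =
  [   0.80    -0.35]
  [  -0.45     0.85]
det(I−A) = (0.80)(0.85) − (-0.35)(-0.45) = 0.5225
adj(I−A) = [[0.85, 0.35], [0.45, 0.80]]
(I − A)⁻¹ = adj(I−A) / det(I−A) ≈
  [   1.6268     0.6699]
  [   0.8612     1.5311]
Δx = (I − A)⁻¹ Δd with Δd having +40 in the Rail component and 0 elsewhere.
So Δx_T = L_TR · (+40), where L_TR = adj(I−A)_TR / det(I−A) = 0.45 / 0.5225.
Δx_T = 0.45 × (+40) / 0.5225 = 18.00 / 0.5225 ≈ 34.4.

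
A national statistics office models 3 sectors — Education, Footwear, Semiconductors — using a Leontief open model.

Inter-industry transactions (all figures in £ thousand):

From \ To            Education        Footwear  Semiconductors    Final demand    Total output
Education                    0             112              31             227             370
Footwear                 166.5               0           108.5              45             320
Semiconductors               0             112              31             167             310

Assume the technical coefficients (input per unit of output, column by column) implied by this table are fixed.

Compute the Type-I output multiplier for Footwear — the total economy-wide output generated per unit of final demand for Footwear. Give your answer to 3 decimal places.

Technical coefficients a_ij = z_ij / X_j:
  a_11 = 0/370 = 0.00, a_21 = 166.5/370 = 0.45, a_31 = 0/370 = 0.00
  a_12 = 112/320 = 0.35, a_22 = 0/320 = 0.00, a_32 = 112/320 = 0.35
  a_13 = 31/310 = 0.10, a_23 = 108.5/310 = 0.35, a_33 = 31/310 = 0.10
I − A =
  [   1.00    -0.35    -0.10]
  [  -0.45     1.00    -0.35]
  [   0.00    -0.35     0.90]
Cofactors of I−A, C_ij = (−1)^(i+j)·(minor ij) (rows/columns in the sector order above):
  C_11 = (1.00)(0.90) − (-0.35)(-0.35) = 0.7775
  C_12 = −[(-0.45)(0.90) − (-0.35)(0.00)] = 0.4050
  C_13 = (-0.45)(-0.35) − (1.00)(0.00) = 0.1575
  C_21 = −[(-0.35)(0.90) − (-0.10)(-0.35)] = 0.3500
  C_22 = (1.00)(0.90) − (-0.10)(0.00) = 0.9000
  C_23 = −[(1.00)(-0.35) − (-0.35)(0.00)] = 0.3500
  C_31 = (-0.35)(-0.35) − (-0.10)(1.00) = 0.2225
  C_32 = −[(1.00)(-0.35) − (-0.10)(-0.45)] = 0.3950
  C_33 = (1.00)(1.00) − (-0.35)(-0.45) = 0.8425
det(I−A) = Σ_j (I−A)_1j·C_1j = (1.00)(0.7775) + (-0.35)(0.4050) + (-0.10)(0.1575) = 0.6200
adj(I−A) = Cᵀ =
  [ 0.7775   0.3500   0.2225]
  [ 0.4050   0.9000   0.3950]
  [ 0.1575   0.3500   0.8425]
(I − A)⁻¹ = adj(I−A) / det(I−A) ≈
  [   1.2540     0.5645     0.3589]
  [   0.6532     1.4516     0.6371]
  [   0.2540     0.5645     1.3589]
The output multiplier for sector j is the column-j sum of the Leontief inverse (I − A)⁻¹ = adj(I−A) / det(I−A).
Column 2 of adj(I−A): (0.3500, 0.9000, 0.3500); det(I−A) = 0.6200.
m_2 = (0.3500 + 0.9000 + 0.3500) / 0.6200 = 1.60 / 0.6200 ≈ 2.581.

m_2 = 2.581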